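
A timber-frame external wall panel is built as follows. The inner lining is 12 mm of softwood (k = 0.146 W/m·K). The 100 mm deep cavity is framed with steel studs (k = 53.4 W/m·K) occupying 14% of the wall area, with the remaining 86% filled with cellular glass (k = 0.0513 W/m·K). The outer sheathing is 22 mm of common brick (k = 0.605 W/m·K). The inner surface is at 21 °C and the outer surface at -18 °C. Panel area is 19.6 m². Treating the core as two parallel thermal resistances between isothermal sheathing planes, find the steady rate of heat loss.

Sheathing layers in series; stud and cavity paths in parallel between them.
R_inner = 0.012/(0.146×19.6) = 0.004193 K/W
R_stud  = 0.1/(53.4×0.14×19.6) = 6.825×10^-4 K/W
R_cav   = 0.1/(0.0513×0.86×19.6) = 0.1156 K/W
1/R_core = 1/R_stud + 1/R_cav → R_core = 6.785×10^-4 K/W
R_outer = 0.022/(0.605×19.6) = 0.001855 K/W
R_total = 0.006727 K/W
Q = ΔT/R_total = 39/0.006727

Q ≈ 5800 W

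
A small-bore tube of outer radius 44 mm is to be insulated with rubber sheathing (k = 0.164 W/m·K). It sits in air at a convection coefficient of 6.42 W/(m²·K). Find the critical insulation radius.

For a cylinder r_cr = k/h = 0.164/6.42
r_cr = 25.5 mm; since the bare radius (44 mm) is above r_cr, any added insulation will reduce heat loss.

r_cr ≈ 25.5 mm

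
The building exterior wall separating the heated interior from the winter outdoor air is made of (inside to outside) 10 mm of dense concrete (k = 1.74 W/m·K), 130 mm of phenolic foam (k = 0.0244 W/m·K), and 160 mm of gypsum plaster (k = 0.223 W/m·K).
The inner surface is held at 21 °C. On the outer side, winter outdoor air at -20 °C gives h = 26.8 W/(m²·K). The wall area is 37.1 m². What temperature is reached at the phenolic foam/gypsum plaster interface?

Model the wall as resistances in series:
R_dense concrete = L/(kA) = 0.01/(1.74×37.1) = 1.549×10^-4 K/W
R_phenolic foam = L/(kA) = 0.13/(0.0244×37.1) = 0.1436 K/W
R_gypsum plaster = L/(kA) = 0.16/(0.223×37.1) = 0.01934 K/W
R_outer film = 1/(h_o·A) = 1/(26.8×37.1) = 0.001006 K/W
R_total = 0.1641 K/W;  Q = ΔT/R_total = 41/0.1641 = 249.8 W
T_interface = T_inner − Q·ΣR(inner→interface) = 21 − 250×0.1438

T ≈ -14.9 °C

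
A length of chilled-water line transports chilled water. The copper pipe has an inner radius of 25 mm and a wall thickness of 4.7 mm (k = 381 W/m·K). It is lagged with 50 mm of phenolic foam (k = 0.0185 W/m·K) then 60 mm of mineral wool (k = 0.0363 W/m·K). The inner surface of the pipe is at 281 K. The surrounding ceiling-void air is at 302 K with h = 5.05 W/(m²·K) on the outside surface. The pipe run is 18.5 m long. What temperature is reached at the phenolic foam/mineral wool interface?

Treating each annulus and film as a series resistance:
R_copper pipe wall = ln(29.7/25)/(2π×381×18.5) = 3.89×10^-6 K/W
R_phenolic foam = ln(79.7/29.7)/(2π×0.0185×18.5) = 0.459 K/W
R_mineral wool = ln(139.7/79.7)/(2π×0.0363×18.5) = 0.133 K/W
R_outer film = 1/(h_o·2πr_oL) = 1/(5.05×2π×0.1397×18.5) = 0.01219 K/W
R_total = 0.6042 K/W
Q = ΔT/R_total = 21/0.6042
Q = 34.8 W
T_interface = T_inner + Q·ΣR(inner→interface) = 281 + 34.8×0.459

T ≈ 297 K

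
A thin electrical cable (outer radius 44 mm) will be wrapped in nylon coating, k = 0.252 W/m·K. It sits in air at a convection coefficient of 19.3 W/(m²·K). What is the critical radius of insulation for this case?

r_cr ≈ 13.1 mm

For a cylinder r_cr = k/h = 0.252/19.3
r_cr = 13.1 mm; since the bare radius (44 mm) is above r_cr, any added insulation will reduce heat loss.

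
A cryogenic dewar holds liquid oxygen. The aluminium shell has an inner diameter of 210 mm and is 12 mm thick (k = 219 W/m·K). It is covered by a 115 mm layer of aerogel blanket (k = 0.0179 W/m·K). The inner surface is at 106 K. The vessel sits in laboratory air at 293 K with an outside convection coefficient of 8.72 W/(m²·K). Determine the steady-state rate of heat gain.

Q ≈ 9.84 W

Spherical conduction: R = (1/r_in − 1/r_out)/(4πk) per layer; series-sum.
R_aluminium shell = (1/0.105 − 1/0.117)/(4π×219) = 3.549×10^-4 K/W
R_aerogel blanket = (1/0.117 − 1/0.232)/(4π×0.0179) = 18.83 K/W
R_outer film = 1/(h·4πr_o²) = 1/(8.72×4π×0.232²) = 0.1695 K/W
R_total = 19 K/W
Q = ΔT/R_total = 187/19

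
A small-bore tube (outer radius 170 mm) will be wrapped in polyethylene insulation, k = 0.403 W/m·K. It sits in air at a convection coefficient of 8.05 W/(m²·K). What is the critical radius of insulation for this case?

r_cr ≈ 50.1 mm

For a cylinder r_cr = k/h = 0.403/8.05
r_cr = 50.1 mm; since the bare radius (170 mm) is above r_cr, any added insulation will reduce heat loss.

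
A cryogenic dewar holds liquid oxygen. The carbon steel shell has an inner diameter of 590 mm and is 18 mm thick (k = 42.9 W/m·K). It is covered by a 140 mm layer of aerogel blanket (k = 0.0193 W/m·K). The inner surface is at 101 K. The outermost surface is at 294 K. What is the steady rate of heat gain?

For a spherical shell R = (1/r₁ − 1/r₂)/(4πk); film R = 1/(h·4πr²). In series:
R_carbon steel shell = (1/0.295 − 1/0.313)/(4π×42.9) = 3.616×10^-4 K/W
R_aerogel blanket = (1/0.313 − 1/0.453)/(4π×0.0193) = 4.071 K/W
R_total = 4.072 K/W
Q = ΔT/R_total = 193/4.072

Q ≈ 47.4 W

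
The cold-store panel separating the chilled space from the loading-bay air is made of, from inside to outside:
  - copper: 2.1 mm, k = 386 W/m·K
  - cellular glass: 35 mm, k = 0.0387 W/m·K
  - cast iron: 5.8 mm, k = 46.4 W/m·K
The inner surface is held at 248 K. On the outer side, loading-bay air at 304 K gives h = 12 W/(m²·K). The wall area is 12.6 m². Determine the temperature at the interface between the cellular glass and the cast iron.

T ≈ 299 K

Model the wall as resistances in series:
R_copper = L/(kA) = 0.0021/(386×12.6) = 4.318×10^-7 K/W
R_cellular glass = L/(kA) = 0.035/(0.0387×12.6) = 0.07178 K/W
R_cast iron = L/(kA) = 0.0058/(46.4×12.6) = 9.921×10^-6 K/W
R_outer film = 1/(h_o·A) = 1/(12×12.6) = 0.006614 K/W
R_total = 0.0784 K/W;  Q = ΔT/R_total = 56/0.0784 = 714.3 W
T_interface = T_inner + Q·ΣR(inner→interface) = 248 + 714×0.07178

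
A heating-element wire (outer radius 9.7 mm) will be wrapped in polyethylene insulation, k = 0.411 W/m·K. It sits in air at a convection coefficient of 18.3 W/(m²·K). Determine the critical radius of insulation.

r_cr ≈ 22.5 mm

For a cylinder r_cr = k/h = 0.411/18.3
r_cr = 22.5 mm; since the bare radius (9.7 mm) is below r_cr, adding a thin layer of insulation will *increase* heat loss.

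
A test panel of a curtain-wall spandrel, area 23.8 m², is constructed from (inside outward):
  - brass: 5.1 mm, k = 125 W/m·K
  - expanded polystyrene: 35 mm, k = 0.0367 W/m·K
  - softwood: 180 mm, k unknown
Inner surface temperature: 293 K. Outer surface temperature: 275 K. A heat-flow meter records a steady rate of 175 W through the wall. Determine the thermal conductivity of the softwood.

k ≈ 0.12 W/(m·K)

Model the wall as resistances in series:
R_brass = L/(kA) = 0.0051/(125×23.8) = 1.714×10^-6 K/W
R_expanded polystyrene = L/(kA) = 0.035/(0.0367×23.8) = 0.04007 K/W
Sum of known resistances R_other = 0.04007 K/W
Total R = ΔT/Q = 18/175 = 0.1029 K/W
R_softwood = R_total − R_other = 0.06278 K/W
k = L/(R·A) = 0.18/(0.06278×23.8)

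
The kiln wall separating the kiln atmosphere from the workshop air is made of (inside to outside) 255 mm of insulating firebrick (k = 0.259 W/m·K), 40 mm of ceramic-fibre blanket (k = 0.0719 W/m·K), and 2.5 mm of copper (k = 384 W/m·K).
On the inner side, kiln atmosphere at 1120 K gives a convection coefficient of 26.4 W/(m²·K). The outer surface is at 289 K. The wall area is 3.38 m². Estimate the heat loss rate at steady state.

Thermal resistances in series:
R_inner film = 1/(h_i·A) = 1/(26.4×3.38) = 0.01121 K/W
R_insulating firebrick = L/(kA) = 0.255/(0.259×3.38) = 0.2913 K/W
R_ceramic-fibre blanket = L/(kA) = 0.04/(0.0719×3.38) = 0.1646 K/W
R_copper = L/(kA) = 0.0025/(384×3.38) = 1.926×10^-6 K/W
R_total = 0.4671 K/W
Q = ΔT / R_total = 831 / 0.4671

Q ≈ 1780 W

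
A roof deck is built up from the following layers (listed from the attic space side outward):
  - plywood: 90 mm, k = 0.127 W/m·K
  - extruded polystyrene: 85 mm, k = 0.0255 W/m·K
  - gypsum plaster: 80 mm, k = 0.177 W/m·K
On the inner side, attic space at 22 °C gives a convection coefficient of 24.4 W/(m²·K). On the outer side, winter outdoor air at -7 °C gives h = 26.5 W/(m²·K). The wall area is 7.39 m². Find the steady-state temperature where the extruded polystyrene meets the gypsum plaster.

T ≈ -3.89 °C

Thermal resistances in series:
R_inner film = 1/(h_i·A) = 1/(24.4×7.39) = 0.005546 K/W
R_plywood = L/(kA) = 0.09/(0.127×7.39) = 0.09589 K/W
R_extruded polystyrene = L/(kA) = 0.085/(0.0255×7.39) = 0.4511 K/W
R_gypsum plaster = L/(kA) = 0.08/(0.177×7.39) = 0.06116 K/W
R_outer film = 1/(h_o·A) = 1/(26.5×7.39) = 0.005106 K/W
R_total = 0.6188 K/W;  Q = ΔT/R_total = 29/0.6188 = 46.87 W
T_interface = T_inner − Q·ΣR(inner→interface) = 22 − 46.9×0.5525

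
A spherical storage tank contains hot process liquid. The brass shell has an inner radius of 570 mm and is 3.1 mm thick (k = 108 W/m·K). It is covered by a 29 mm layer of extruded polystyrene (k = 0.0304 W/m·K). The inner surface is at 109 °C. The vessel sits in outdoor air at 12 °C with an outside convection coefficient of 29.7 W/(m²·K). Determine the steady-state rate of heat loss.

Radial (spherical) resistances in series:
R_brass shell = (1/0.57 − 1/0.5731)/(4π×108) = 6.992×10^-6 K/W
R_extruded polystyrene = (1/0.5731 − 1/0.6021)/(4π×0.0304) = 0.22 K/W
R_outer film = 1/(h·4πr_o²) = 1/(29.7×4π×0.6021²) = 0.007391 K/W
R_total = 0.2274 K/W
Q = ΔT/R_total = 97/0.2274

Q ≈ 427 W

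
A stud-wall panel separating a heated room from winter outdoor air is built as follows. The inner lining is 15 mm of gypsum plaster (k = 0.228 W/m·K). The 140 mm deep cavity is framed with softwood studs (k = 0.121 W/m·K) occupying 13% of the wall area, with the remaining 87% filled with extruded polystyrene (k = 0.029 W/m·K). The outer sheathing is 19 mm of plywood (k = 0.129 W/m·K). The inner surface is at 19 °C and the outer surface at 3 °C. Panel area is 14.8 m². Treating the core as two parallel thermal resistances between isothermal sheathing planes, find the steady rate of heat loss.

Sheathing layers in series; stud and cavity paths in parallel between them.
R_inner = 0.015/(0.228×14.8) = 0.004445 K/W
R_stud  = 0.14/(0.121×0.13×14.8) = 0.6014 K/W
R_cav   = 0.14/(0.029×0.87×14.8) = 0.3749 K/W
1/R_core = 1/R_stud + 1/R_cav → R_core = 0.2309 K/W
R_outer = 0.019/(0.129×14.8) = 0.009952 K/W
R_total = 0.2453 K/W
Q = ΔT/R_total = 16/0.2453

Q ≈ 65.2 W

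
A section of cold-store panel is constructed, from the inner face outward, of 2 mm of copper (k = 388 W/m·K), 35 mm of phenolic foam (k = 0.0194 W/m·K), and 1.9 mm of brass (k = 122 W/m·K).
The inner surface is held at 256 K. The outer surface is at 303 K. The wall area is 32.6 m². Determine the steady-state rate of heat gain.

Q ≈ 849 W

Thermal resistances in series:
R_copper = L/(kA) = 0.002/(388×32.6) = 1.581×10^-7 K/W
R_phenolic foam = L/(kA) = 0.035/(0.0194×32.6) = 0.05534 K/W
R_brass = L/(kA) = 0.0019/(122×32.6) = 4.777×10^-7 K/W
R_total = 0.05534 K/W
Q = ΔT / R_total = 47 / 0.05534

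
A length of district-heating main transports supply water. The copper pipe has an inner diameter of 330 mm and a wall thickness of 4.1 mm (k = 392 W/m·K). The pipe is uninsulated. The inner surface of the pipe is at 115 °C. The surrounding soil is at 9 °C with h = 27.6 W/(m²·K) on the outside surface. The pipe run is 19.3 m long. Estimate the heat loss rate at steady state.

Radial resistances (cylindrical: R_cond = ln(r_o/r_i)/(2πkL), R_conv = 1/(h·2πrL)):
R_copper pipe wall = ln(169.1/165)/(2π×392×19.3) = 5.163×10^-7 K/W
R_outer film = 1/(h_o·2πr_oL) = 1/(27.6×2π×0.1691×19.3) = 0.001767 K/W
R_total = 0.001767 K/W
Q = ΔT/R_total = 106/0.001767

Q ≈ 60000 W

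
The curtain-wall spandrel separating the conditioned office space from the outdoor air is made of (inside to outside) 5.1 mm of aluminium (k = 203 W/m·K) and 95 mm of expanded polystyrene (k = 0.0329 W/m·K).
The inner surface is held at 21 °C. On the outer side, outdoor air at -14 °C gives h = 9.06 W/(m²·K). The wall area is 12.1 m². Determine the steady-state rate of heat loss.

Q ≈ 141 W

Series thermal resistances:
R_aluminium = L/(kA) = 0.0051/(203×12.1) = 2.076×10^-6 K/W
R_expanded polystyrene = L/(kA) = 0.095/(0.0329×12.1) = 0.2386 K/W
R_outer film = 1/(h_o·A) = 1/(9.06×12.1) = 0.009122 K/W
R_total = 0.2478 K/W
Q = ΔT / R_total = 35 / 0.2478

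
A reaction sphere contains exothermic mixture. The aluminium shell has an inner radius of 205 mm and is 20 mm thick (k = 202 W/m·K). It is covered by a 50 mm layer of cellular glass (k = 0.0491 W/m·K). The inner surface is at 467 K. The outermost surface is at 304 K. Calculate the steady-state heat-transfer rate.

For a spherical shell R = (1/r₁ − 1/r₂)/(4πk); film R = 1/(h·4πr²). In series:
R_aluminium shell = (1/0.205 − 1/0.225)/(4π×202) = 1.708×10^-4 K/W
R_cellular glass = (1/0.225 − 1/0.275)/(4π×0.0491) = 1.31 K/W
R_total = 1.31 K/W
Q = ΔT/R_total = 163/1.31

Q ≈ 124 W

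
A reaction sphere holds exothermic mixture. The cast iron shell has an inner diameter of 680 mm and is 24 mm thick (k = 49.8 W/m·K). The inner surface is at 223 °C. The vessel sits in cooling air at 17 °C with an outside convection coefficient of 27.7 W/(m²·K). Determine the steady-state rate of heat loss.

For a spherical shell R = (1/r₁ − 1/r₂)/(4πk); film R = 1/(h·4πr²). In series:
R_cast iron shell = (1/0.34 − 1/0.364)/(4π×49.8) = 3.099×10^-4 K/W
R_outer film = 1/(h·4πr_o²) = 1/(27.7×4π×0.364²) = 0.02168 K/W
R_total = 0.02199 K/W
Q = ΔT/R_total = 206/0.02199

Q ≈ 9370 W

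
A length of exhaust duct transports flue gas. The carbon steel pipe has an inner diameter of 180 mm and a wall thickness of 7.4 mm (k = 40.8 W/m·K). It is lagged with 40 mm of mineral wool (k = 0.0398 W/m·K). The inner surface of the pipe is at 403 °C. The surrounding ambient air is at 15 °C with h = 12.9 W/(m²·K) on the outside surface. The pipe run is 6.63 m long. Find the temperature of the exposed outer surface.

T ≈ 38.8 °C

Treating each annulus and film as a series resistance:
R_carbon steel pipe wall = ln(97.4/90)/(2π×40.8×6.63) = 4.649×10^-5 K/W
R_mineral wool = ln(137.4/97.4)/(2π×0.0398×6.63) = 0.2075 K/W
R_outer film = 1/(h_o·2πr_oL) = 1/(12.9×2π×0.1374×6.63) = 0.01354 K/W
R_total = 0.2211 K/W
Q = ΔT/R_total = 388/0.2211
Q = 1750 W
T_interface = T_inner − Q·ΣR(inner→interface) = 403 − 1750×0.2076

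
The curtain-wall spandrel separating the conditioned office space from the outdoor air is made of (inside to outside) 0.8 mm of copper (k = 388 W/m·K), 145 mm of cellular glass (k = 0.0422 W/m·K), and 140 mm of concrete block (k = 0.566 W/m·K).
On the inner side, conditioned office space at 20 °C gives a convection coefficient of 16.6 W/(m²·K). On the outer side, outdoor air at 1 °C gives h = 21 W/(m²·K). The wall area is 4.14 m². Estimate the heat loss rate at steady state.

Q ≈ 20.7 W

Thermal resistances in series:
R_inner film = 1/(h_i·A) = 1/(16.6×4.14) = 0.01455 K/W
R_copper = L/(kA) = 0.0008/(388×4.14) = 4.98×10^-7 K/W
R_cellular glass = L/(kA) = 0.145/(0.0422×4.14) = 0.83 K/W
R_concrete block = L/(kA) = 0.14/(0.566×4.14) = 0.05975 K/W
R_outer film = 1/(h_o·A) = 1/(21×4.14) = 0.0115 K/W
R_total = 0.9158 K/W
Q = ΔT / R_total = 19 / 0.9158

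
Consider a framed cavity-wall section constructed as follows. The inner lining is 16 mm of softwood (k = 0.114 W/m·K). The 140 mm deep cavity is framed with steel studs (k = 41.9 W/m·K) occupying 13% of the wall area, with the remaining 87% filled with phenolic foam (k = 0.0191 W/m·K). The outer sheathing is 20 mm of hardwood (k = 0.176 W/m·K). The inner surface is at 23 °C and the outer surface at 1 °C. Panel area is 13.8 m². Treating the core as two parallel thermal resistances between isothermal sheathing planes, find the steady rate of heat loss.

Sheathing layers in series; stud and cavity paths in parallel between them.
R_inner = 0.016/(0.114×13.8) = 0.01017 K/W
R_stud  = 0.14/(41.9×0.13×13.8) = 0.001862 K/W
R_cav   = 0.14/(0.0191×0.87×13.8) = 0.6105 K/W
1/R_core = 1/R_stud + 1/R_cav → R_core = 0.001857 K/W
R_outer = 0.02/(0.176×13.8) = 0.008235 K/W
R_total = 0.02026 K/W
Q = ΔT/R_total = 22/0.02026

Q ≈ 1090 W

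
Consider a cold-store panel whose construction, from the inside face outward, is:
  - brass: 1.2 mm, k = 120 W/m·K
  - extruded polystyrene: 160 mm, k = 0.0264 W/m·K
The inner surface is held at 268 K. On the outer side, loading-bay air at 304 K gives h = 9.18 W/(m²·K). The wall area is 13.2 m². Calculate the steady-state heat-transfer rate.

Model the wall as resistances in series:
R_brass = L/(kA) = 0.0012/(120×13.2) = 7.576×10^-7 K/W
R_extruded polystyrene = L/(kA) = 0.16/(0.0264×13.2) = 0.4591 K/W
R_outer film = 1/(h_o·A) = 1/(9.18×13.2) = 0.008252 K/W
R_total = 0.4674 K/W
Q = ΔT / R_total = 36 / 0.4674

Q ≈ 77 W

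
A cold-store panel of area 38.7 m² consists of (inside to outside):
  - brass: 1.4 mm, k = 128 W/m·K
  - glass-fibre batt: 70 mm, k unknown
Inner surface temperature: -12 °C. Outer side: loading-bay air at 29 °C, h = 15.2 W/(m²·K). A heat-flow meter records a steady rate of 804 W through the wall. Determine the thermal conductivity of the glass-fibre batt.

k ≈ 0.0367 W/(m·K)

Series thermal resistances:
R_brass = L/(kA) = 0.0014/(128×38.7) = 2.826×10^-7 K/W
R_outer film = 1/(h_o·A) = 1/(15.2×38.7) = 0.0017 K/W
Sum of known resistances R_other = 0.0017 K/W
Total R = ΔT/Q = 41/804 = 0.051 K/W
R_glass-fibre batt = R_total − R_other = 0.04929 K/W
k = L/(R·A) = 0.07/(0.04929×38.7)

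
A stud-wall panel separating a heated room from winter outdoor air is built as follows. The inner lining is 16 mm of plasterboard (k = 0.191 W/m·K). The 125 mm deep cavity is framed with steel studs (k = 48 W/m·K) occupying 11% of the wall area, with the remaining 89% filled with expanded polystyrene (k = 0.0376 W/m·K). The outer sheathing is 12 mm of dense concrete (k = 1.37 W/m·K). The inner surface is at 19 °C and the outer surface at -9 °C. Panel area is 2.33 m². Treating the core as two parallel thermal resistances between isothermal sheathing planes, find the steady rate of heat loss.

Sheathing layers in series; stud and cavity paths in parallel between them.
R_inner = 0.016/(0.191×2.33) = 0.03595 K/W
R_stud  = 0.125/(48×0.11×2.33) = 0.01016 K/W
R_cav   = 0.125/(0.0376×0.89×2.33) = 1.603 K/W
1/R_core = 1/R_stud + 1/R_cav → R_core = 0.0101 K/W
R_outer = 0.012/(1.37×2.33) = 0.003759 K/W
R_total = 0.04981 K/W
Q = ΔT/R_total = 28/0.04981

Q ≈ 562 W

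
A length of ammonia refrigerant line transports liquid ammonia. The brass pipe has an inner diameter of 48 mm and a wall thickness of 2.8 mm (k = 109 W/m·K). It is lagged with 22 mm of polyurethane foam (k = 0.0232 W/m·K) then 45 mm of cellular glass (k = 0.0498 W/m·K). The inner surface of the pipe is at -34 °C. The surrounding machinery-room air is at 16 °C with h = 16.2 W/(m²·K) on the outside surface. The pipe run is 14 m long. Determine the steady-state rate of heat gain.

Q ≈ 111 W

Radial resistances (cylindrical: R_cond = ln(r_o/r_i)/(2πkL), R_conv = 1/(h·2πrL)):
R_brass pipe wall = ln(26.8/24)/(2π×109×14) = 1.151×10^-5 K/W
R_polyurethane foam = ln(48.8/26.8)/(2π×0.0232×14) = 0.2937 K/W
R_cellular glass = ln(93.8/48.8)/(2π×0.0498×14) = 0.1492 K/W
R_outer film = 1/(h_o·2πr_oL) = 1/(16.2×2π×0.0938×14) = 0.007481 K/W
R_total = 0.4503 K/W
Q = ΔT/R_total = 50/0.4503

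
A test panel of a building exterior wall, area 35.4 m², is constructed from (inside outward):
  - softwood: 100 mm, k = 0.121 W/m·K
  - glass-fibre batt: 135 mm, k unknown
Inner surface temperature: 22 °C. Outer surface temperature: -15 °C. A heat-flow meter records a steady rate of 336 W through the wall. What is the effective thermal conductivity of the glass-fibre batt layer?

Treating each layer as a thermal resistance in series:
R_softwood = L/(kA) = 0.1/(0.121×35.4) = 0.02335 K/W
Sum of known resistances R_other = 0.02335 K/W
Total R = ΔT/Q = 37/336 = 0.1101 K/W
R_glass-fibre batt = R_total − R_other = 0.08677 K/W
k = L/(R·A) = 0.135/(0.08677×35.4)

k ≈ 0.0439 W/(m·K)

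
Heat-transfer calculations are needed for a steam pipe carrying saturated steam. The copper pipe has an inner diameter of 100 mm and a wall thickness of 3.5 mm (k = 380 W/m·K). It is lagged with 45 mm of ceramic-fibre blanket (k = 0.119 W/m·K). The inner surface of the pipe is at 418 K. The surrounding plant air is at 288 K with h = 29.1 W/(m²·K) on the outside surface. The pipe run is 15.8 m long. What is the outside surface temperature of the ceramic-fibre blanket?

Cylindrical conduction, so R = ln(r₂/r₁)/(2πkL) per layer, in series:
R_copper pipe wall = ln(53.5/50)/(2π×380×15.8) = 1.794×10^-6 K/W
R_ceramic-fibre blanket = ln(98.5/53.5)/(2π×0.119×15.8) = 0.05167 K/W
R_outer film = 1/(h_o·2πr_oL) = 1/(29.1×2π×0.0985×15.8) = 0.003514 K/W
R_total = 0.05518 K/W
Q = ΔT/R_total = 130/0.05518
Q = 2360 W
T_interface = T_inner − Q·ΣR(inner→interface) = 418 − 2360×0.05167

T ≈ 296 K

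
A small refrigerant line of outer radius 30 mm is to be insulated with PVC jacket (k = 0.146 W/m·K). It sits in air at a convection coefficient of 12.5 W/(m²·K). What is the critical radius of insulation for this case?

For a cylinder r_cr = k/h = 0.146/12.5
r_cr = 11.7 mm; since the bare radius (30 mm) is above r_cr, any added insulation will reduce heat loss.

r_cr ≈ 11.7 mm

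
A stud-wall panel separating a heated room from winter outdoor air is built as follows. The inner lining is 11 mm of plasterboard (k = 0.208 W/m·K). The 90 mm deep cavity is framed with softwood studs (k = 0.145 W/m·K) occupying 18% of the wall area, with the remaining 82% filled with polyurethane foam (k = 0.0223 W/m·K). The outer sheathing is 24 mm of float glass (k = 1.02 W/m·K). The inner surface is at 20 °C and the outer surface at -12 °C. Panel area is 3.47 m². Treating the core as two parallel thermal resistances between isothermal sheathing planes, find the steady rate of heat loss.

Sheathing layers in series; stud and cavity paths in parallel between them.
R_inner = 0.011/(0.208×3.47) = 0.01524 K/W
R_stud  = 0.09/(0.145×0.18×3.47) = 0.9937 K/W
R_cav   = 0.09/(0.0223×0.82×3.47) = 1.418 K/W
1/R_core = 1/R_stud + 1/R_cav → R_core = 0.5843 K/W
R_outer = 0.024/(1.02×3.47) = 0.006781 K/W
R_total = 0.6064 K/W
Q = ΔT/R_total = 32/0.6064

Q ≈ 52.8 W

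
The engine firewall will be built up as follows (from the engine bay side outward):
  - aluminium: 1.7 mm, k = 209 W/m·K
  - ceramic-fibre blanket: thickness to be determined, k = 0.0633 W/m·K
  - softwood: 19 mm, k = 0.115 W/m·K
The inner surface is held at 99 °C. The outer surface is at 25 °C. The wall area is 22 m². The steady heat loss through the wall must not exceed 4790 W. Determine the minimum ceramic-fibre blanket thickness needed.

L ≈ 11.1 mm

Series thermal resistances:
R_aluminium = L/(kA) = 0.0017/(209×22) = 3.697×10^-7 K/W
R_softwood = L/(kA) = 0.019/(0.115×22) = 0.00751 K/W
Sum of the known resistances R_other = 0.00751 K/W
Required total resistance R_tot = ΔT/Q_allow = 74/4790 = 0.01545 K/W
R_ceramic-fibre blanket = R_tot − R_other = 0.007939 K/W
L = R·k·A = 0.007939×0.0633×22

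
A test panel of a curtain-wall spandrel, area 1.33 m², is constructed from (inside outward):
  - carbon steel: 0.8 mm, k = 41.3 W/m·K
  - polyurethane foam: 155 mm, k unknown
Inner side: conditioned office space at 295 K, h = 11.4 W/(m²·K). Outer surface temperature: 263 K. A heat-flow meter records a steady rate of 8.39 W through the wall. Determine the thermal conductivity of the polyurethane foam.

k ≈ 0.0311 W/(m·K)

Treating each layer as a thermal resistance in series:
R_inner film = 1/(h_i·A) = 1/(11.4×1.33) = 0.06595 K/W
R_carbon steel = L/(kA) = 0.0008/(41.3×1.33) = 1.456×10^-5 K/W
Sum of known resistances R_other = 0.06597 K/W
Total R = ΔT/Q = 32/8.39 = 3.814 K/W
R_polyurethane foam = R_total − R_other = 3.748 K/W
k = L/(R·A) = 0.155/(3.748×1.33)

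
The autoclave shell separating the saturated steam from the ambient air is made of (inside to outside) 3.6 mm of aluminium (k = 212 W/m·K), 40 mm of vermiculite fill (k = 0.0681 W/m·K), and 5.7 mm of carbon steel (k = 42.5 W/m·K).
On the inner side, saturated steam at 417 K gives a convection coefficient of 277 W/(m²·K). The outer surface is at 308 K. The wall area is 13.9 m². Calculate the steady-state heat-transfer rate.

Series thermal resistances:
R_inner film = 1/(h_i·A) = 1/(277×13.9) = 2.597×10^-4 K/W
R_aluminium = L/(kA) = 0.0036/(212×13.9) = 1.222×10^-6 K/W
R_vermiculite fill = L/(kA) = 0.04/(0.0681×13.9) = 0.04226 K/W
R_carbon steel = L/(kA) = 0.0057/(42.5×13.9) = 9.649×10^-6 K/W
R_total = 0.04253 K/W
Q = ΔT / R_total = 109 / 0.04253

Q ≈ 2560 W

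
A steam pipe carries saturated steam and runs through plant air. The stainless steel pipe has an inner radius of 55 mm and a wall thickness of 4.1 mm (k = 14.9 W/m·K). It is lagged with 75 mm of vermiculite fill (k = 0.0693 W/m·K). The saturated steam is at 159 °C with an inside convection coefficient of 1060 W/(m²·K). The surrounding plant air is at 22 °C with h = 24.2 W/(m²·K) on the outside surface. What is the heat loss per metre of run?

q′ ≈ 70.8 W/m

Cylindrical conduction, so R = ln(r₂/r₁)/(2πkL) per layer, in series:
R_inner film = 1/(h_i·2πr₁L) = 1/(1060×2π×0.055×1) = 0.00273 K/W
R_stainless steel pipe wall = ln(59.1/55)/(2π×14.9×1) = 7.68×10^-4 K/W
R_vermiculite fill = ln(134.1/59.1)/(2π×0.0693×1) = 1.882 K/W
R_outer film = 1/(h_o·2πr_oL) = 1/(24.2×2π×0.1341×1) = 0.04904 K/W
R_total = 1.934 K/W
Q = ΔT/R_total = 137/1.934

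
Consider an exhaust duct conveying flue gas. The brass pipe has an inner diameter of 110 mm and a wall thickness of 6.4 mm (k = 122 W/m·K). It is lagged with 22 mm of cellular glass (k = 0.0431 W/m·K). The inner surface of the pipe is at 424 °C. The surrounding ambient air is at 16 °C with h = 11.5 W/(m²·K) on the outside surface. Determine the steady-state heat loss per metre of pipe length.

q′ ≈ 315 W/m

For a radial system each layer contributes R = ln(r_out/r_in)/(2πkL); films add R = 1/(hA).
R_brass pipe wall = ln(61.4/55)/(2π×122×1) = 1.436×10^-4 K/W
R_cellular glass = ln(83.4/61.4)/(2π×0.0431×1) = 1.131 K/W
R_outer film = 1/(h_o·2πr_oL) = 1/(11.5×2π×0.0834×1) = 0.1659 K/W
R_total = 1.297 K/W
Q = ΔT/R_total = 408/1.297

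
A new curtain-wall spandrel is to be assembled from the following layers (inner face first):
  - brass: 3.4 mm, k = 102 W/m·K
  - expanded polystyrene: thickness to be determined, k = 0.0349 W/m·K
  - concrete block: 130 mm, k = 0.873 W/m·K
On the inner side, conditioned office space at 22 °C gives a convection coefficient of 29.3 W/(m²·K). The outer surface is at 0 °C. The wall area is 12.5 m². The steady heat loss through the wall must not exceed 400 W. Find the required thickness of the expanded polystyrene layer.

Series thermal resistances:
R_inner film = 1/(h_i·A) = 1/(29.3×12.5) = 0.00273 K/W
R_brass = L/(kA) = 0.0034/(102×12.5) = 2.667×10^-6 K/W
R_concrete block = L/(kA) = 0.13/(0.873×12.5) = 0.01191 K/W
Sum of the known resistances R_other = 0.01465 K/W
Required total resistance R_tot = ΔT/Q_allow = 22/400 = 0.055 K/W
R_expanded polystyrene = R_tot − R_other = 0.04035 K/W
L = R·k·A = 0.04035×0.0349×12.5

L ≈ 17.6 mm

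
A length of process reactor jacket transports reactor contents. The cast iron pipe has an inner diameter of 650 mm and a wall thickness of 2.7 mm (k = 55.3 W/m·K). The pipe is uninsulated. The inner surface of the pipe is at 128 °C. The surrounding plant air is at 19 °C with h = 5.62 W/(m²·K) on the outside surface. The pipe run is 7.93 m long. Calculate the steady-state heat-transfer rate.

Q ≈ 10000 W

Treating each annulus and film as a series resistance:
R_cast iron pipe wall = ln(327.7/325)/(2π×55.3×7.93) = 3.003×10^-6 K/W
R_outer film = 1/(h_o·2πr_oL) = 1/(5.62×2π×0.3277×7.93) = 0.0109 K/W
R_total = 0.0109 K/W
Q = ΔT/R_total = 109/0.0109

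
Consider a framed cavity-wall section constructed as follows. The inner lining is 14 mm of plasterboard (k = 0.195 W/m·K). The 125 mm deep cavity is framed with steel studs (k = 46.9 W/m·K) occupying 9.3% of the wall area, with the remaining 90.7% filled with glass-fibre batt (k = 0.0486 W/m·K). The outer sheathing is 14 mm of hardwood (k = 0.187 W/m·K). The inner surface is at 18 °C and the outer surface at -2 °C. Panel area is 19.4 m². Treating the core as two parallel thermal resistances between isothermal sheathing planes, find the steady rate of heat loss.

Q ≈ 2220 W

Sheathing layers in series; stud and cavity paths in parallel between them.
R_inner = 0.014/(0.195×19.4) = 0.003701 K/W
R_stud  = 0.125/(46.9×0.093×19.4) = 0.001477 K/W
R_cav   = 0.125/(0.0486×0.907×19.4) = 0.1462 K/W
1/R_core = 1/R_stud + 1/R_cav → R_core = 0.001462 K/W
R_outer = 0.014/(0.187×19.4) = 0.003859 K/W
R_total = 0.009022 K/W
Q = ΔT/R_total = 20/0.009022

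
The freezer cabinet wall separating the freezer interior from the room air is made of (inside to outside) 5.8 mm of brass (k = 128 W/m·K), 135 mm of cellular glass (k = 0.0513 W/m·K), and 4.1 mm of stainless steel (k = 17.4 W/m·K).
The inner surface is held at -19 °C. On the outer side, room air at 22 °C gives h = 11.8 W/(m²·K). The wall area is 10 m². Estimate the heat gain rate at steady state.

Thermal resistances in series:
R_brass = L/(kA) = 0.0058/(128×10) = 4.531×10^-6 K/W
R_cellular glass = L/(kA) = 0.135/(0.0513×10) = 0.2632 K/W
R_stainless steel = L/(kA) = 0.0041/(17.4×10) = 2.356×10^-5 K/W
R_outer film = 1/(h_o·A) = 1/(11.8×10) = 0.008475 K/W
R_total = 0.2717 K/W
Q = ΔT / R_total = 41 / 0.2717

Q ≈ 151 W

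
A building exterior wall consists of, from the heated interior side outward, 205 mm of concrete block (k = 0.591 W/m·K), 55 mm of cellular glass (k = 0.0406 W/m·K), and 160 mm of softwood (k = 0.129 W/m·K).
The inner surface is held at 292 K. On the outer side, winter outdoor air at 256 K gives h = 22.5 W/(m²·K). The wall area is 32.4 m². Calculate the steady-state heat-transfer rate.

Model the wall as resistances in series:
R_concrete block = L/(kA) = 0.205/(0.591×32.4) = 0.01071 K/W
R_cellular glass = L/(kA) = 0.055/(0.0406×32.4) = 0.04181 K/W
R_softwood = L/(kA) = 0.16/(0.129×32.4) = 0.03828 K/W
R_outer film = 1/(h_o·A) = 1/(22.5×32.4) = 0.001372 K/W
R_total = 0.09217 K/W
Q = ΔT / R_total = 36 / 0.09217

Q ≈ 391 W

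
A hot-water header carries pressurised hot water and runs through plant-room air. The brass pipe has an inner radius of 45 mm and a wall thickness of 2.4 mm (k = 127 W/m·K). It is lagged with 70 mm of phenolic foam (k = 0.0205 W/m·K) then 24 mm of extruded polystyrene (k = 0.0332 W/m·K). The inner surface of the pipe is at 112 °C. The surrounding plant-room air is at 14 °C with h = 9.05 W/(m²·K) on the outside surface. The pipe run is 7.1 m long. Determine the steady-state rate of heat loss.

Per-layer cylindrical resistances, series-summed:
R_brass pipe wall = ln(47.4/45)/(2π×127×7.1) = 9.171×10^-6 K/W
R_phenolic foam = ln(117.4/47.4)/(2π×0.0205×7.1) = 0.9917 K/W
R_extruded polystyrene = ln(141.4/117.4)/(2π×0.0332×7.1) = 0.1256 K/W
R_outer film = 1/(h_o·2πr_oL) = 1/(9.05×2π×0.1414×7.1) = 0.01752 K/W
R_total = 1.135 K/W
Q = ΔT/R_total = 98/1.135

Q ≈ 86.4 W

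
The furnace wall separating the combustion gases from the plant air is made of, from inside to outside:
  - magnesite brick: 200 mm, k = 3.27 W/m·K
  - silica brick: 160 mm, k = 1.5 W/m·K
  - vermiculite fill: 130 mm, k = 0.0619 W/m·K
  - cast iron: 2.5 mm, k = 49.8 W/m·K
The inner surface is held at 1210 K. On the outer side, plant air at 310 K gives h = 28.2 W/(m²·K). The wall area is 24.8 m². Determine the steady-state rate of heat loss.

Model the wall as resistances in series:
R_magnesite brick = L/(kA) = 0.2/(3.27×24.8) = 0.002466 K/W
R_silica brick = L/(kA) = 0.16/(1.5×24.8) = 0.004301 K/W
R_vermiculite fill = L/(kA) = 0.13/(0.0619×24.8) = 0.08468 K/W
R_cast iron = L/(kA) = 0.0025/(49.8×24.8) = 2.024×10^-6 K/W
R_outer film = 1/(h_o·A) = 1/(28.2×24.8) = 0.00143 K/W
R_total = 0.09288 K/W
Q = ΔT / R_total = 900 / 0.09288

Q ≈ 9690 W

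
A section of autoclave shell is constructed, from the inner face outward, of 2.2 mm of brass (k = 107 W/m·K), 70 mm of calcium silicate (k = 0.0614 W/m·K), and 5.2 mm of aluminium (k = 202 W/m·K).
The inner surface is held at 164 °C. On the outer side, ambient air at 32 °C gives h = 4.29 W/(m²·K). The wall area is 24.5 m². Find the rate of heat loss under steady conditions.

Q ≈ 2360 W

Treating each layer as a thermal resistance in series:
R_brass = L/(kA) = 0.0022/(107×24.5) = 8.392×10^-7 K/W
R_calcium silicate = L/(kA) = 0.07/(0.0614×24.5) = 0.04653 K/W
R_aluminium = L/(kA) = 0.0052/(202×24.5) = 1.051×10^-6 K/W
R_outer film = 1/(h_o·A) = 1/(4.29×24.5) = 0.009514 K/W
R_total = 0.05605 K/W
Q = ΔT / R_total = 132 / 0.05605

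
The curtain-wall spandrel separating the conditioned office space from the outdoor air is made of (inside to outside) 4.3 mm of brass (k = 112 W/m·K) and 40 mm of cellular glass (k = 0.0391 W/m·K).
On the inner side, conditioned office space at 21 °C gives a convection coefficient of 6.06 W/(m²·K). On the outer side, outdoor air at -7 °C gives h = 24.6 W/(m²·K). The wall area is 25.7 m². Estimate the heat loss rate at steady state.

Q ≈ 586 W

Treating each layer as a thermal resistance in series:
R_inner film = 1/(h_i·A) = 1/(6.06×25.7) = 0.006421 K/W
R_brass = L/(kA) = 0.0043/(112×25.7) = 1.494×10^-6 K/W
R_cellular glass = L/(kA) = 0.04/(0.0391×25.7) = 0.03981 K/W
R_outer film = 1/(h_o·A) = 1/(24.6×25.7) = 0.001582 K/W
R_total = 0.04781 K/W
Q = ΔT / R_total = 28 / 0.04781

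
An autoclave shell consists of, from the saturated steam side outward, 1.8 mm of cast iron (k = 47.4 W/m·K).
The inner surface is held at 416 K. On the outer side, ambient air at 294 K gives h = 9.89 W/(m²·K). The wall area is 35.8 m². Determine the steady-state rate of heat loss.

Series thermal resistances:
R_cast iron = L/(kA) = 0.0018/(47.4×35.8) = 1.061×10^-6 K/W
R_outer film = 1/(h_o·A) = 1/(9.89×35.8) = 0.002824 K/W
R_total = 0.002825 K/W
Q = ΔT / R_total = 122 / 0.002825

Q ≈ 43200 W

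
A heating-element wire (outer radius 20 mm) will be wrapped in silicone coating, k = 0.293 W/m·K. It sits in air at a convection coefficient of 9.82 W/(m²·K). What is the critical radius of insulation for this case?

For a cylinder r_cr = k/h = 0.293/9.82
r_cr = 29.8 mm; since the bare radius (20 mm) is below r_cr, adding a thin layer of insulation will *increase* heat loss.

r_cr ≈ 29.8 mm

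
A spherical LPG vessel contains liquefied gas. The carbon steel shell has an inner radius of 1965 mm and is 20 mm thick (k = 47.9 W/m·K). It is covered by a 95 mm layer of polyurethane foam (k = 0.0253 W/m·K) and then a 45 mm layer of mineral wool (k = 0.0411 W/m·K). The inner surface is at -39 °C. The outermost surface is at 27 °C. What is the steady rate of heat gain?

For a spherical shell R = (1/r₁ − 1/r₂)/(4πk); film R = 1/(h·4πr²). In series:
R_carbon steel shell = (1/1.965 − 1/1.985)/(4π×47.9) = 8.518×10^-6 K/W
R_polyurethane foam = (1/1.985 − 1/2.08)/(4π×0.0253) = 0.07237 K/W
R_mineral wool = (1/2.08 − 1/2.125)/(4π×0.0411) = 0.01971 K/W
R_total = 0.09209 K/W
Q = ΔT/R_total = 66/0.09209

Q ≈ 717 W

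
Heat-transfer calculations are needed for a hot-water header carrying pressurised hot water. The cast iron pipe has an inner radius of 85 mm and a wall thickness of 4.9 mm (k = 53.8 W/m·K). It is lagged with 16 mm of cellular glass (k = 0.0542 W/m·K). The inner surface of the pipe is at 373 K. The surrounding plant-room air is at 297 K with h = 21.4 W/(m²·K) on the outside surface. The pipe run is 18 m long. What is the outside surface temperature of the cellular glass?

For a radial system each layer contributes R = ln(r_out/r_in)/(2πkL); films add R = 1/(hA).
R_cast iron pipe wall = ln(89.9/85)/(2π×53.8×18) = 9.211×10^-6 K/W
R_cellular glass = ln(105.9/89.9)/(2π×0.0542×18) = 0.02672 K/W
R_outer film = 1/(h_o·2πr_oL) = 1/(21.4×2π×0.1059×18) = 0.003902 K/W
R_total = 0.03063 K/W
Q = ΔT/R_total = 76/0.03063
Q = 2480 W
T_interface = T_inner − Q·ΣR(inner→interface) = 373 − 2480×0.02673

T ≈ 307 K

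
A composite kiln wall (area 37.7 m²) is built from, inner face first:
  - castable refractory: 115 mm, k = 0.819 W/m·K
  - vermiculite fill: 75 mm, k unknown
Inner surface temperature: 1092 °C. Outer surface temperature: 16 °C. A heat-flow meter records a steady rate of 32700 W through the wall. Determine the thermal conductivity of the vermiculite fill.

k ≈ 0.0682 W/(m·K)

Thermal resistances in series:
R_castable refractory = L/(kA) = 0.115/(0.819×37.7) = 0.003725 K/W
Sum of known resistances R_other = 0.003725 K/W
Total R = ΔT/Q = 1076/32700 = 0.03291 K/W
R_vermiculite fill = R_total − R_other = 0.02918 K/W
k = L/(R·A) = 0.075/(0.02918×37.7)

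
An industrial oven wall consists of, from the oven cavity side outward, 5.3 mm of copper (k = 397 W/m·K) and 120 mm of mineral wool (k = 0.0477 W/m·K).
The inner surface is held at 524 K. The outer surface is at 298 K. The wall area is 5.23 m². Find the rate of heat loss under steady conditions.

Q ≈ 470 W

Thermal resistances in series:
R_copper = L/(kA) = 0.0053/(397×5.23) = 2.553×10^-6 K/W
R_mineral wool = L/(kA) = 0.12/(0.0477×5.23) = 0.481 K/W
R_total = 0.481 K/W
Q = ΔT / R_total = 226 / 0.481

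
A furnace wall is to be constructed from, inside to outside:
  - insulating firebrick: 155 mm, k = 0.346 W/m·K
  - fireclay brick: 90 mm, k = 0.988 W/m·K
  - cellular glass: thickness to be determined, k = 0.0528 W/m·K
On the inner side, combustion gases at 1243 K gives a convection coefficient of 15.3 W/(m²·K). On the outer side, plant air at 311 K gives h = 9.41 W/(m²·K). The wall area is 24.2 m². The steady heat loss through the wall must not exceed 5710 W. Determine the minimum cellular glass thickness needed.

L ≈ 171 mm

Treating each layer as a thermal resistance in series:
R_inner film = 1/(h_i·A) = 1/(15.3×24.2) = 0.002701 K/W
R_insulating firebrick = L/(kA) = 0.155/(0.346×24.2) = 0.01851 K/W
R_fireclay brick = L/(kA) = 0.09/(0.988×24.2) = 0.003764 K/W
R_outer film = 1/(h_o·A) = 1/(9.41×24.2) = 0.004391 K/W
Sum of the known resistances R_other = 0.02937 K/W
Required total resistance R_tot = ΔT/Q_allow = 932/5710 = 0.1632 K/W
R_cellular glass = R_tot − R_other = 0.1339 K/W
L = R·k·A = 0.1339×0.0528×24.2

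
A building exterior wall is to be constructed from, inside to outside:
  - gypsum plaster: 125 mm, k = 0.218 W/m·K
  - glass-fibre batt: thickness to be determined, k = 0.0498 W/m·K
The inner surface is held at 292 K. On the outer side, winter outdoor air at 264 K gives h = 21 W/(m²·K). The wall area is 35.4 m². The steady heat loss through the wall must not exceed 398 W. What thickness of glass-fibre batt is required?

L ≈ 93.1 mm

Treating each layer as a thermal resistance in series:
R_gypsum plaster = L/(kA) = 0.125/(0.218×35.4) = 0.0162 K/W
R_outer film = 1/(h_o·A) = 1/(21×35.4) = 0.001345 K/W
Sum of the known resistances R_other = 0.01754 K/W
Required total resistance R_tot = ΔT/Q_allow = 28/398 = 0.07035 K/W
R_glass-fibre batt = R_tot − R_other = 0.05281 K/W
L = R·k·A = 0.05281×0.0498×35.4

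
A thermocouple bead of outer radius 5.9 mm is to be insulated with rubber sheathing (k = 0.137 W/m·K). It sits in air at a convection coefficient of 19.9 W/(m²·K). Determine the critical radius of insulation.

For a sphere r_cr = 2k/h = 2×0.137/19.9
r_cr = 13.8 mm; since the bare radius (5.9 mm) is below r_cr, adding a thin layer of insulation will *increase* heat loss.

r_cr ≈ 13.8 mm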